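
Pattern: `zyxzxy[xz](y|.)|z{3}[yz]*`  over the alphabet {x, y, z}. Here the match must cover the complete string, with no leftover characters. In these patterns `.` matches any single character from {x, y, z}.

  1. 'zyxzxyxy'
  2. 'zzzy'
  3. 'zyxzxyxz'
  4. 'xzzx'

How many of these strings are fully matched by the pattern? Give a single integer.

3

1 → match
2 → match
3 → match
4 → no match
Total matched: 3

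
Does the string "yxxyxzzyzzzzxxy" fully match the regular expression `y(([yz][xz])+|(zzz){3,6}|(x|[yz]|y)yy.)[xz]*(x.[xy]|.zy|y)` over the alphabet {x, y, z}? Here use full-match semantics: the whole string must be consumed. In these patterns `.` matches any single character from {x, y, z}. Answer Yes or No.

No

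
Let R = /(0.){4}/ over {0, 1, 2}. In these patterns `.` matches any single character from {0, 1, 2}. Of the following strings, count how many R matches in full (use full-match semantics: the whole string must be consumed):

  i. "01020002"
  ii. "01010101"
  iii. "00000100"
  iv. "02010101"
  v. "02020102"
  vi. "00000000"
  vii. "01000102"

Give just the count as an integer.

i. "01020002" → match
ii. "01010101" → match
iii. "00000100" → match
iv. "02010101" → match
v. "02020102" → match
vi. "00000000" → match
vii. "01000102" → match
Total matched: 7

7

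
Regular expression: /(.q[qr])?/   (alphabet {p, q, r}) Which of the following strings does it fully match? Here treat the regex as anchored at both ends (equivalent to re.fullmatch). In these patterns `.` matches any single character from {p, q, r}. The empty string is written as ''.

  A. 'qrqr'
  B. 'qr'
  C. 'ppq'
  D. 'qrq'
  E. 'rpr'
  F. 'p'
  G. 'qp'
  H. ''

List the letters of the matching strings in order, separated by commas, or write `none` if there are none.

H

A. 'qrqr' → no match
B. 'qr' → no match
C. 'ppq' → no match
D. 'qrq' → no match
E. 'rpr' → no match
F. 'p' → no match
G. 'qp' → no match
H. '' → match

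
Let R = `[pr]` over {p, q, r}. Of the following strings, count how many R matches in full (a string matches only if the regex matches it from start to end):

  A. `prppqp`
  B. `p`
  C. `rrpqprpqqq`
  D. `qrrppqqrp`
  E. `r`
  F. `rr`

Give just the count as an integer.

A → no match
B → match
C → no match
D → no match
E → match
F → no match
Total matched: 2

2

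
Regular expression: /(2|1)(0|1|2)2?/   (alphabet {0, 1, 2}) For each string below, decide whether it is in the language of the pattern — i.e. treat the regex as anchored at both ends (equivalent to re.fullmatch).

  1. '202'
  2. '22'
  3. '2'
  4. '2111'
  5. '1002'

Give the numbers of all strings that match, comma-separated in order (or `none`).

1, 2

1. '202' → match
2. '22' → match
3. '2' → no match
4. '2111' → no match
5. '1002' → no match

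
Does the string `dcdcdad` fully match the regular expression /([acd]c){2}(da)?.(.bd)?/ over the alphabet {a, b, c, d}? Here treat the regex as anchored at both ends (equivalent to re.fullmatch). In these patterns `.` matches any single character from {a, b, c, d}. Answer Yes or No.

Yes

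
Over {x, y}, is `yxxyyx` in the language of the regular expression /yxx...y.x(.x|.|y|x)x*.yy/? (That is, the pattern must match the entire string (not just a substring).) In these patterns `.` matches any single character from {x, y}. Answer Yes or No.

Every match must end with `yy`, but `yxxyyx` does not.

No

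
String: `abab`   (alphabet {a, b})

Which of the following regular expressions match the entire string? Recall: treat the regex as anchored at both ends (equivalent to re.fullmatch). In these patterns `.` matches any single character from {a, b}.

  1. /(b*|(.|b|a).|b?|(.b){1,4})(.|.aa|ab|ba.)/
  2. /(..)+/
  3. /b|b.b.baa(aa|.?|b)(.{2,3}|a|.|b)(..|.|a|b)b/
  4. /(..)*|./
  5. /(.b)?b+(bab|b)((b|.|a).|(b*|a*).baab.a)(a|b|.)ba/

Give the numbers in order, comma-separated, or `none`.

1 → match
2 → match
3 → no match — must start with `b`
4 → match
5 → no match — must end with `ba`

1, 2, 4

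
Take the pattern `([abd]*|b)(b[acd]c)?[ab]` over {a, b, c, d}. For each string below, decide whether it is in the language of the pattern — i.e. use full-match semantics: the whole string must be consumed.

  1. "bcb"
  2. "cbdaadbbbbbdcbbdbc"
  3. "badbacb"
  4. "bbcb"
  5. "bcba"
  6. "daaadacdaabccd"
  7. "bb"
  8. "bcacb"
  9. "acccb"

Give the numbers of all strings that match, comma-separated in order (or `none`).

1 → no match
2 → no match
3 → match
4 → no match
5 → no match
6 → no match
7 → match
8 → no match
9 → no match

3, 7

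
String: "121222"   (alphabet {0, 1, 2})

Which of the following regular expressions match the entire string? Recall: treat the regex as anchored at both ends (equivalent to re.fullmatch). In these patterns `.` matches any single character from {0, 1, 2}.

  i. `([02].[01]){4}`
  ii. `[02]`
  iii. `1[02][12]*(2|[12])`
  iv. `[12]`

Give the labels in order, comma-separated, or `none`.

i → no match
ii → no match
iii → match
iv → no match

iii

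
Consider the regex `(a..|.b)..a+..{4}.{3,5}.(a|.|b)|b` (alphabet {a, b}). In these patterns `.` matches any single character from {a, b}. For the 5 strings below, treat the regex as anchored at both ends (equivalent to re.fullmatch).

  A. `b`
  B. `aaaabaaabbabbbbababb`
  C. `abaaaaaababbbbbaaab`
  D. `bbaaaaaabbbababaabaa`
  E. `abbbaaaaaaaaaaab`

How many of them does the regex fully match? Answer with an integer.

5

A. `b` → match
B → match
C → match
D → match
E → match
Total matched: 5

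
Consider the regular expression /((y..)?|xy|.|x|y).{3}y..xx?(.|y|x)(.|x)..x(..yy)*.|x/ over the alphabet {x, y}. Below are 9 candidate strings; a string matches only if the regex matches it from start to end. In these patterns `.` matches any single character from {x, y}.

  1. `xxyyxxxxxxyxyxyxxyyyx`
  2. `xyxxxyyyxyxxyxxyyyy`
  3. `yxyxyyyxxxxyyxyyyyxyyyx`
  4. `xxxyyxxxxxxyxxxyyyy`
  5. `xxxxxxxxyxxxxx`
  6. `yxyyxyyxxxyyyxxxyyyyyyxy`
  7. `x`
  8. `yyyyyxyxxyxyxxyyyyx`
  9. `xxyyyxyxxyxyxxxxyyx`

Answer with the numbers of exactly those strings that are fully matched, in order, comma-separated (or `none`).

2, 3, 4, 7, 8, 9

1 → no match
2 → match
3 → match
4 → match
5 → no match
6 → no match
7. `x` → match
8 → match
9 → match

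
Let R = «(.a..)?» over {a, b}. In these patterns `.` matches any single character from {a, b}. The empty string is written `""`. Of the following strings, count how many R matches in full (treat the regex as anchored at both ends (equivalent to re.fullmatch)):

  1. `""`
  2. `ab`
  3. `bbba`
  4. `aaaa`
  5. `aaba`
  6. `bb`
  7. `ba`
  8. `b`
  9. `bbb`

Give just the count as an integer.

1. `""` → match
2. `ab` → no match
3. `bbba` → no match
4. `aaaa` → match
5. `aaba` → match
6. `bb` → no match
7. `ba` → no match
8. `b` → no match
9. `bbb` → no match
Total matched: 3

3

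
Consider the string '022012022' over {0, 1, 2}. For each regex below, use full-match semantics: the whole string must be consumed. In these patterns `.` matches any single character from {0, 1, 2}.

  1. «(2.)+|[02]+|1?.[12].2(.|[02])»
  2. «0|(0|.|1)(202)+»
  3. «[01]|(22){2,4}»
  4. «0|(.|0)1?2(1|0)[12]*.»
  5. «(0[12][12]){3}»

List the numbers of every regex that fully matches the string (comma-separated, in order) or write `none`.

1 → no match
2 → no match
3 → no match
4 → no match
5 → match

5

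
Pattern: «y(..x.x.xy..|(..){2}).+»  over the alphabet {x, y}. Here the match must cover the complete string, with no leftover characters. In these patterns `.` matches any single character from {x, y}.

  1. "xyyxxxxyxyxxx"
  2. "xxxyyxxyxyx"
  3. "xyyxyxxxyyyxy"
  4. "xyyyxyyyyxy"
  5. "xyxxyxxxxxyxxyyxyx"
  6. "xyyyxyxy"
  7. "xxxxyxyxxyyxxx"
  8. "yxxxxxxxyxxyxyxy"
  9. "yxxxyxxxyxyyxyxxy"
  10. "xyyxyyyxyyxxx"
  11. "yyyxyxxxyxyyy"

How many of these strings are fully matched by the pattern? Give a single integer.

3

1 → no match — must start with "y"
2. "xxxyyxxyxyx" → no match — must start with "y"
3 → no match — must start with "y"
4. "xyyyxyyyyxy" → no match — must start with "y"
5 → no match — must start with "y"
6. "xyyyxyxy" → no match — must start with "y"
7 → no match — must start with "y"
8 → match
9 → match
10 → no match — must start with "y"
11 → match
Total matched: 3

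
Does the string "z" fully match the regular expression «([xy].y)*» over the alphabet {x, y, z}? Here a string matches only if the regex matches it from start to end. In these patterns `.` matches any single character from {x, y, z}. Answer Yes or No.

No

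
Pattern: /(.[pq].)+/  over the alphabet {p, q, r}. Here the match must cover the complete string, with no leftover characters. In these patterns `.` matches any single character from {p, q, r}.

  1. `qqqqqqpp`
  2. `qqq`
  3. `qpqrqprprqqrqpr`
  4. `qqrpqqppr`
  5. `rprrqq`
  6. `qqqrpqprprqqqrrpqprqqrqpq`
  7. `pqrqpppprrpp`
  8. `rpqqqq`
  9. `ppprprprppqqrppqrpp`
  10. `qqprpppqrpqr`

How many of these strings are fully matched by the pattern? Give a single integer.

1 → no match
2 → match
3 → match
4 → match
5 → match
6 → no match
7 → match
8 → match
9 → no match
10 → match
Total matched: 7

7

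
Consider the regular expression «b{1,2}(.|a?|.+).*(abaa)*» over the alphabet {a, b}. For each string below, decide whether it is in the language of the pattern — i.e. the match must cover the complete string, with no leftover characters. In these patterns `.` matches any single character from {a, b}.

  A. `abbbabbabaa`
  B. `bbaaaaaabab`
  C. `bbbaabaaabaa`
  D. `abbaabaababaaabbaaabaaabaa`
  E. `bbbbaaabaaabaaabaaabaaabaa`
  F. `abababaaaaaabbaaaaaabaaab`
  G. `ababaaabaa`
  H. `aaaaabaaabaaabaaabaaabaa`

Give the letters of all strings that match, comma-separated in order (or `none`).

A. `abbbabbabaa` → no match — must start with `b`
B. `bbaaaaaabab` → match
C. `bbbaabaaabaa` → match
D → no match — must start with `b`
E → match
F → no match — must start with `b`
G. `ababaaabaa` → no match — must start with `b`
H → no match — must start with `b`

B, C, E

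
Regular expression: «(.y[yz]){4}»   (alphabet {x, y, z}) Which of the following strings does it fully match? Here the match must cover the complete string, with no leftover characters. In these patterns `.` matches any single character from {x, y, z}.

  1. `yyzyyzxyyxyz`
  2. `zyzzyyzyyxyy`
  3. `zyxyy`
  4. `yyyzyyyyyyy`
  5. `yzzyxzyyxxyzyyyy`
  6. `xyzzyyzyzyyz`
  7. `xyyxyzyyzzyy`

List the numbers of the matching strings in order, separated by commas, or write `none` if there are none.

1. `yyzyyzxyyxyz` → match
2. `zyzzyyzyyxyy` → match
3. `zyxyy` → no match
4. `yyyzyyyyyyy` → no match
5 → no match
6. `xyzzyyzyzyyz` → match
7. `xyyxyzyyzzyy` → match

1, 2, 6, 7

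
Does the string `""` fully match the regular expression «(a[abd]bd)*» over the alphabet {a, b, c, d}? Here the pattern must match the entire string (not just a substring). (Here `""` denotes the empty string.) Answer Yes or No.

Yes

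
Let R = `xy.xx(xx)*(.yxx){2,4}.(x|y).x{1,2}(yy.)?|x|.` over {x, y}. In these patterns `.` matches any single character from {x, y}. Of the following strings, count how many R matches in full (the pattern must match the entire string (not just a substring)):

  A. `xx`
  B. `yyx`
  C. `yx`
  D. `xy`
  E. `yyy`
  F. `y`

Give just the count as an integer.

A → no match
B → no match
C → no match
D → no match
E → no match
F → match
Total matched: 1

1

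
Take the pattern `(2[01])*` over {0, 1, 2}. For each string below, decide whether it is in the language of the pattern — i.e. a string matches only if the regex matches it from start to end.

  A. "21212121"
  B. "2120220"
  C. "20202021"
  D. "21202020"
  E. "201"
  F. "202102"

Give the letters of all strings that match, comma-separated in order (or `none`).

A, C, D

A. "21212121" → match
B. "2120220" → no match
C. "20202021" → match
D. "21202020" → match
E. "201" → no match
F. "202102" → no match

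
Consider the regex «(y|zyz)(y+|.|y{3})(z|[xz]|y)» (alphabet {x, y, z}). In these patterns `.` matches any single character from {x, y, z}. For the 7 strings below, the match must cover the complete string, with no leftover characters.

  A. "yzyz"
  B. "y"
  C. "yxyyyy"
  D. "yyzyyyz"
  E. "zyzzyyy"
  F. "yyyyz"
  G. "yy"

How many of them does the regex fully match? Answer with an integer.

A → no match
B → no match
C → no match
D → no match
E → no match
F → match
G → no match
Total matched: 1

1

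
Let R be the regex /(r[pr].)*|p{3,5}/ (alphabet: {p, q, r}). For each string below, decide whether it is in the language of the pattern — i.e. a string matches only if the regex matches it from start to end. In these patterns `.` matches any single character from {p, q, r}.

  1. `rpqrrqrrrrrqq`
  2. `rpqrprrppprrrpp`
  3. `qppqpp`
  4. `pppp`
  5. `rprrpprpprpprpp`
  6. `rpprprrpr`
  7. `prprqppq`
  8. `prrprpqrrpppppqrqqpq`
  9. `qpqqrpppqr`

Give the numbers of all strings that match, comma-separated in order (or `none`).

1 → no match
2 → no match
3 → no match
4 → match
5 → match
6 → match
7 → no match
8 → no match
9 → no match

4, 5, 6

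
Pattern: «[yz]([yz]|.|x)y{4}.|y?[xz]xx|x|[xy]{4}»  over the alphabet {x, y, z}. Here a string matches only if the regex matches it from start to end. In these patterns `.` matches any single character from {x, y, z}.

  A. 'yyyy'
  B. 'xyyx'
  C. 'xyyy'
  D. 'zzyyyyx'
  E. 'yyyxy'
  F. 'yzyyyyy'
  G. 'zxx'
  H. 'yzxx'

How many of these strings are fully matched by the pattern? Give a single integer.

7

A. 'yyyy' → match
B. 'xyyx' → match
C. 'xyyy' → match
D. 'zzyyyyx' → match
E. 'yyyxy' → no match
F. 'yzyyyyy' → match
G. 'zxx' → match
H. 'yzxx' → match
Total matched: 7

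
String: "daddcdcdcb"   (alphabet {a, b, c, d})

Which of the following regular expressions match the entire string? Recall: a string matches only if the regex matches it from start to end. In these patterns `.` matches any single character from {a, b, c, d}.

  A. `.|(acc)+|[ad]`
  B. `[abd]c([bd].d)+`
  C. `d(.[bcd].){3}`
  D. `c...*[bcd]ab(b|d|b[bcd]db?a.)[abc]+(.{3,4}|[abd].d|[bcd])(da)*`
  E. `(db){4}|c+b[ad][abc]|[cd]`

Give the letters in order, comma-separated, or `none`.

C

A → no match
B → no match — must end with "d"
C → match
D → no match — must start with "c"
E → no match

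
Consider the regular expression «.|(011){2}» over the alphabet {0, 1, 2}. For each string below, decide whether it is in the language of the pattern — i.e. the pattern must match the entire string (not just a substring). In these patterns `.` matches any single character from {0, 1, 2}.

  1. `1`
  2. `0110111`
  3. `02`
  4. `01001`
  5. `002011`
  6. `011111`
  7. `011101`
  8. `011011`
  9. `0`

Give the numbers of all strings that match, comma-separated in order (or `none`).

1. `1` → match
2. `0110111` → no match
3. `02` → no match
4. `01001` → no match
5. `002011` → no match
6. `011111` → no match
7. `011101` → no match
8. `011011` → match
9. `0` → match

1, 8, 9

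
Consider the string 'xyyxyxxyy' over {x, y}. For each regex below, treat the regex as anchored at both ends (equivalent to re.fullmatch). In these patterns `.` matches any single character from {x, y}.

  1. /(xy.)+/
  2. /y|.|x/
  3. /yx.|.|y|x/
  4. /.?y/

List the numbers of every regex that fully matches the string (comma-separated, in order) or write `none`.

1 → match
2 → no match
3 → no match
4 → no match

1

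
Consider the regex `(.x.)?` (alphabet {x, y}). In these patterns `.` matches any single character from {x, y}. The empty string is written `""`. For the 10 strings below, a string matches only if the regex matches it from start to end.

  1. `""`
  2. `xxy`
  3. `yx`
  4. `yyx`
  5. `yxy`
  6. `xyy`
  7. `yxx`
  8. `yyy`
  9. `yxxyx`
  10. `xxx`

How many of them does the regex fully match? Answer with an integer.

5

1 → match
2 → match
3 → no match
4 → no match
5 → match
6 → no match
7 → match
8 → no match
9 → no match
10 → match
Total matched: 5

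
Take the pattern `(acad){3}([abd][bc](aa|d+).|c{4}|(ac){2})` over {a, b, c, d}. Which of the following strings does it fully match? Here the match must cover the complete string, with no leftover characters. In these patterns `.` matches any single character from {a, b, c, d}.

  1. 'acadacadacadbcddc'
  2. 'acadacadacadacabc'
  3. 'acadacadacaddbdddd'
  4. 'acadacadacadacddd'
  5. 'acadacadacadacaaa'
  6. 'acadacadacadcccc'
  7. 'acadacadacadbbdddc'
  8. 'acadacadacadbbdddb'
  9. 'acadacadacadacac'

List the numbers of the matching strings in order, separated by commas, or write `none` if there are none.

1, 3, 4, 5, 6, 7, 8, 9

1 → match
2 → no match
3 → match
4 → match
5 → match
6 → match
7 → match
8 → match
9 → match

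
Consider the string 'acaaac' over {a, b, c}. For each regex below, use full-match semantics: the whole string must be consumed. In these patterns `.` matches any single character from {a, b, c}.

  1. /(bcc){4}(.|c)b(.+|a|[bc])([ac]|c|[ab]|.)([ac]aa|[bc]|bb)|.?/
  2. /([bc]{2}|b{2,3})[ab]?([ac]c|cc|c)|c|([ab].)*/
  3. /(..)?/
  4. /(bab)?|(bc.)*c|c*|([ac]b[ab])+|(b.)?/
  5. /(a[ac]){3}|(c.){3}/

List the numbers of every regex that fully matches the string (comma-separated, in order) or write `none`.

1 → no match
2 → match
3 → no match
4 → no match
5 → match

2, 5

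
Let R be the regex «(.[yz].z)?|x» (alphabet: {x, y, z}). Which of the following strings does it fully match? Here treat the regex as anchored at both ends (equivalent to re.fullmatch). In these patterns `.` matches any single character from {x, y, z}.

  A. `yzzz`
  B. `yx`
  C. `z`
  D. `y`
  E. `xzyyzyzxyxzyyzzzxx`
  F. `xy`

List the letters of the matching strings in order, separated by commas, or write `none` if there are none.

A → match
B → no match
C → no match
D → no match
E → no match
F → no match

A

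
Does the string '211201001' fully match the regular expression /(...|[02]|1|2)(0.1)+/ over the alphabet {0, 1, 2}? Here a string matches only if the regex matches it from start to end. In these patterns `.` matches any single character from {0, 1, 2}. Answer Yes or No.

No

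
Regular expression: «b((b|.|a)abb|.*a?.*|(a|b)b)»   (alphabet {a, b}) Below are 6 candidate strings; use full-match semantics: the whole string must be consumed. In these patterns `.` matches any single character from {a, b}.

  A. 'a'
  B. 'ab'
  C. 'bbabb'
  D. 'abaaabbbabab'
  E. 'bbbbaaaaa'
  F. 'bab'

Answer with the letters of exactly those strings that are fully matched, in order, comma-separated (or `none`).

A → no match — must start with 'b'
B → no match — must start with 'b'
C → match
D → no match — must start with 'b'
E → match
F → match

C, E, F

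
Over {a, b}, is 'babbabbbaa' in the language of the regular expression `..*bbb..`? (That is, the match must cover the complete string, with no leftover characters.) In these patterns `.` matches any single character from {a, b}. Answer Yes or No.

Yes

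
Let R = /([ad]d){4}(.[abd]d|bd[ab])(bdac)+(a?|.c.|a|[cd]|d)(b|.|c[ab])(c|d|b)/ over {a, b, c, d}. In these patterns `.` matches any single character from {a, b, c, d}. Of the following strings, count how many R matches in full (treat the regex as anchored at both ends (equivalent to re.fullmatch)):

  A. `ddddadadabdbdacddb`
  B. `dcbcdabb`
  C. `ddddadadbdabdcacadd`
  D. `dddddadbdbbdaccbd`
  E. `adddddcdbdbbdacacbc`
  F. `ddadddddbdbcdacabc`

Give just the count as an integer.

1

A → match
B → no match
C → no match
D → no match
E → no match
F → no match
Total matched: 1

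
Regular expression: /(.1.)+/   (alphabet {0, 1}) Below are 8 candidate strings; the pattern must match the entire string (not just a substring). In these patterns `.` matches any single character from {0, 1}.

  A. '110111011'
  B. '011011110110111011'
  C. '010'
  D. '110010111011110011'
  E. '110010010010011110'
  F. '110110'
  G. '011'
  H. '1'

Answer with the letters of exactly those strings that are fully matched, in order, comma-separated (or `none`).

A, B, C, D, E, F, G

A → match
B → match
C → match
D → match
E → match
F → match
G → match
H → no match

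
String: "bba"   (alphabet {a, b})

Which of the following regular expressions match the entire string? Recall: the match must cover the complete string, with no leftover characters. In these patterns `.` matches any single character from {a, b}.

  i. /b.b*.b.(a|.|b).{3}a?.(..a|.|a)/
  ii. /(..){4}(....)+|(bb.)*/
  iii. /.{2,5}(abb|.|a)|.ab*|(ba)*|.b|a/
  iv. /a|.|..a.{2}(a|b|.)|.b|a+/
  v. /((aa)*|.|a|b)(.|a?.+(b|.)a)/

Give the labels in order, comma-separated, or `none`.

ii, iii, v

i → no match
ii → match
iii → match
iv → no match
v → match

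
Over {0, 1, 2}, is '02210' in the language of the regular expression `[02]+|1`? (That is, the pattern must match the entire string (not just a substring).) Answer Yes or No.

No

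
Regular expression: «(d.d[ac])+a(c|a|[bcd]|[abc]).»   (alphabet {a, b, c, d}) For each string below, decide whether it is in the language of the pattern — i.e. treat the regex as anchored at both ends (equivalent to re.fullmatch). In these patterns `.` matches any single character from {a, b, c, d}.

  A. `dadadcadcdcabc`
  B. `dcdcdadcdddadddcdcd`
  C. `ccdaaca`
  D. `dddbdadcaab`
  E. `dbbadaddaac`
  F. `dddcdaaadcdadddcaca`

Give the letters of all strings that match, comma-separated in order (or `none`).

A → no match
B → no match
C. `ccdaaca` → no match — must start with `d`
D. `dddbdadcaab` → no match
E. `dbbadaddaac` → no match
F → no match

none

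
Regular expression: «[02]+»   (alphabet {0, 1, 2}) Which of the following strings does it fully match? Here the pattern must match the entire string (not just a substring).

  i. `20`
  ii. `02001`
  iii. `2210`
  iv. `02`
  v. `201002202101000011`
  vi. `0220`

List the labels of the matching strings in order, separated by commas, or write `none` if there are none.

i, iv, vi

i → match
ii → no match
iii → no match
iv → match
v → no match
vi → match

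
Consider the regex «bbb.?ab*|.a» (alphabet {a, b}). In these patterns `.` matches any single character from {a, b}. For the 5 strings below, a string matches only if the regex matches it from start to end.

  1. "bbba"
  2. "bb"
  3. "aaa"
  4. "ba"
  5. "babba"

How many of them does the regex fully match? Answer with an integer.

2

1 → match
2 → no match
3 → no match
4 → match
5 → no match
Total matched: 2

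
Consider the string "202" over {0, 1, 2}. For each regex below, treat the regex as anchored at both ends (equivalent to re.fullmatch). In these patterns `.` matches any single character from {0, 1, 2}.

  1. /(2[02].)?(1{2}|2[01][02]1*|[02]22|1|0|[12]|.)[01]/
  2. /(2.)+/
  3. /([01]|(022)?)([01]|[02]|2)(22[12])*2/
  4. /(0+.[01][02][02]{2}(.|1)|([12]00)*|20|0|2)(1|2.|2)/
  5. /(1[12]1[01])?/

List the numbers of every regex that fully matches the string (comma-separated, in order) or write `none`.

1 → no match
2 → no match
3 → no match
4 → match
5 → no match

4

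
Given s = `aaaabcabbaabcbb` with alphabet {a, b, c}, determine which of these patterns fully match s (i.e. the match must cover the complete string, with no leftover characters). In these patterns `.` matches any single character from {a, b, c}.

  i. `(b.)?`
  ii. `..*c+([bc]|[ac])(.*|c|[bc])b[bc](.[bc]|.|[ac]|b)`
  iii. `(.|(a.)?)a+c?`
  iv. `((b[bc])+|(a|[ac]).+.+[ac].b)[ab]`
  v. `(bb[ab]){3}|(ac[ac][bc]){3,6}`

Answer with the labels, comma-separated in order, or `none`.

i → no match
ii → match
iii → no match
iv → no match
v → no match

ii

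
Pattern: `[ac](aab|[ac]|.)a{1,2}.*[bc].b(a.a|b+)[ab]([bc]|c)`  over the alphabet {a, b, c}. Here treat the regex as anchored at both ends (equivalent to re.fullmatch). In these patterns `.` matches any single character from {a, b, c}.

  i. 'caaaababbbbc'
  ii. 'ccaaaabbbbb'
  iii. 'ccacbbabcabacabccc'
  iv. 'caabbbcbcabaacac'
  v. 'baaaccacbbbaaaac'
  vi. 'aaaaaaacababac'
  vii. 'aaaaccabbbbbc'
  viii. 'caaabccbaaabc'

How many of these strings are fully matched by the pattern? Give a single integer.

3

i → match
ii → no match
iii → no match
iv → no match
v → no match
vi → no match
vii → match
viii → match
Total matched: 3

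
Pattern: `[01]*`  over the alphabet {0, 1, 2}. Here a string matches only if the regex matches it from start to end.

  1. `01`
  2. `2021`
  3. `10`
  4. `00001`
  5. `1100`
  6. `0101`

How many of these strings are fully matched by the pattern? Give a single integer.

5

1 → match
2 → no match
3 → match
4 → match
5 → match
6 → match
Total matched: 5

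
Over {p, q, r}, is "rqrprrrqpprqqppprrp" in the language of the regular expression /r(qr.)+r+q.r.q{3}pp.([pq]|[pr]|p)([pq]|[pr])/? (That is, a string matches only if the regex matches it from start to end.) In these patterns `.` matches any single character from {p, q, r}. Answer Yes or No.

No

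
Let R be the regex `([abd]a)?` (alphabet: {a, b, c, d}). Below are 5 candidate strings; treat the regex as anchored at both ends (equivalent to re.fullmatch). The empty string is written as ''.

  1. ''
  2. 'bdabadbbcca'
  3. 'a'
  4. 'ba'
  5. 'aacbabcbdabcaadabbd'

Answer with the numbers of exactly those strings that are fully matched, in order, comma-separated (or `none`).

1 → match
2 → no match
3 → no match
4 → match
5 → no match

1, 4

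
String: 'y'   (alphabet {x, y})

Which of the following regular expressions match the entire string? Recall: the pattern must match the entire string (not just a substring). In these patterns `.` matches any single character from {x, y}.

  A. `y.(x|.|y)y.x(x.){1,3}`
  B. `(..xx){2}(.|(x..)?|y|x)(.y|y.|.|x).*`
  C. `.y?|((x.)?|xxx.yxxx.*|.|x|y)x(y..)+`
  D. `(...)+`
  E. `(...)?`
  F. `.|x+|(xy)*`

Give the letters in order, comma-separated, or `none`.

C, F

A → no match
B → no match
C → match
D → no match
E → no match
F → match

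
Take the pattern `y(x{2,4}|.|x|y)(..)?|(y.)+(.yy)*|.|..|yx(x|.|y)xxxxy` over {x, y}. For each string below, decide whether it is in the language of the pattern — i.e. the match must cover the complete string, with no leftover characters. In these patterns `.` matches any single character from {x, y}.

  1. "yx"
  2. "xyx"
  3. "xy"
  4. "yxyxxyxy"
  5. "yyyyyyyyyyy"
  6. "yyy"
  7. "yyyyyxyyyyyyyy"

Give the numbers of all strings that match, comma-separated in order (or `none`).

1, 3, 5, 7

1 → match
2 → no match
3 → match
4 → no match
5 → match
6 → no match
7 → match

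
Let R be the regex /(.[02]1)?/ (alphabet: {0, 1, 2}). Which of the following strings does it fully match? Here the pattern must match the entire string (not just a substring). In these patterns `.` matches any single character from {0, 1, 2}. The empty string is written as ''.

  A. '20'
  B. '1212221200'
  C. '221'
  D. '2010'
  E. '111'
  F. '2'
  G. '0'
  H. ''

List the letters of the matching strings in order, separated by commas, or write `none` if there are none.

A → no match
B → no match
C → match
D → no match
E → no match
F → no match
G → no match
H → match

C, H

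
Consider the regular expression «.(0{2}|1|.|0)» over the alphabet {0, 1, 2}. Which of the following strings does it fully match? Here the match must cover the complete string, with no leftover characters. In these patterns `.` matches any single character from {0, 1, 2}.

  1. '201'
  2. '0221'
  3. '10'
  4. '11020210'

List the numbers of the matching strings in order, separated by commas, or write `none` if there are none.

3

1 → no match
2 → no match
3 → match
4 → no match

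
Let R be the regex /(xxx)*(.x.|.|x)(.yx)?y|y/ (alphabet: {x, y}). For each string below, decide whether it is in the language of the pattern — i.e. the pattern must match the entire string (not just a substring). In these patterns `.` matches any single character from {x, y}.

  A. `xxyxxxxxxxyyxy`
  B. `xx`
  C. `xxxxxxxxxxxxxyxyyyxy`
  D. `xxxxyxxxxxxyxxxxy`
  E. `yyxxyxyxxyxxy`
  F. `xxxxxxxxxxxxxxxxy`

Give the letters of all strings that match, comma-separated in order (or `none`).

F

A → no match
B. `xx` → no match — must end with `y`
C → no match
D → no match
E → no match
F → match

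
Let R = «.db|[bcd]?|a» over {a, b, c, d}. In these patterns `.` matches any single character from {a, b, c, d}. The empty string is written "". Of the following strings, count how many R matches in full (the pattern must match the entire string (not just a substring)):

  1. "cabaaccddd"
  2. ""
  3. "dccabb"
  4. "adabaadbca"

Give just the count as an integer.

1

1 → no match
2 → match
3 → no match
4 → no match
Total matched: 1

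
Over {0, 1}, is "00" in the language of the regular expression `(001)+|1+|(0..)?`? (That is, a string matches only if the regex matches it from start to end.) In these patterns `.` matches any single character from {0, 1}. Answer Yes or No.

No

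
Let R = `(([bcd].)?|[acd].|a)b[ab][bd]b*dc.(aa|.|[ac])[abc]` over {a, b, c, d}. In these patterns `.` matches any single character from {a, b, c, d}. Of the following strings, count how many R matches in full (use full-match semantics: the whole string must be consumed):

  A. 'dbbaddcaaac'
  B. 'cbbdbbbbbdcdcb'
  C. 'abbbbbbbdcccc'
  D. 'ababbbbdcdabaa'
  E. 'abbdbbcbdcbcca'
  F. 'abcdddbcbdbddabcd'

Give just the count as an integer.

2

A. 'dbbaddcaaac' → match
B → no match
C → match
D → no match
E → no match
F → no match
Total matched: 2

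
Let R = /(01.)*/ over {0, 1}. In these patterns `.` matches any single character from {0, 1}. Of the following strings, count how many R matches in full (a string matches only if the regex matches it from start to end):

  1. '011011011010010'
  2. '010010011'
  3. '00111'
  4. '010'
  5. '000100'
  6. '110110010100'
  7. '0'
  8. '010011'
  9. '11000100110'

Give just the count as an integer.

4

1 → match
2 → match
3 → no match
4 → match
5 → no match
6 → no match
7 → no match
8 → match
9 → no match
Total matched: 4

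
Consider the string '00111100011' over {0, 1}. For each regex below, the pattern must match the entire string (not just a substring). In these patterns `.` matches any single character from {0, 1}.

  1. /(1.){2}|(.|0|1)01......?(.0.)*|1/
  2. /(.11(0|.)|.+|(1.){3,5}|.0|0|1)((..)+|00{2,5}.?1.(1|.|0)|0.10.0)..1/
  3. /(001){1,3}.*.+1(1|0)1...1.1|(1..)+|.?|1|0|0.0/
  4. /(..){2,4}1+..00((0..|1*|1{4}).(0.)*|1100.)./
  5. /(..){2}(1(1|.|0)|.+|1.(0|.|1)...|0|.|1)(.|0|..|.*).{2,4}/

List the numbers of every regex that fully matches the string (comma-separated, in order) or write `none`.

1 → no match
2 → match
3 → no match
4 → match
5 → match

2, 4, 5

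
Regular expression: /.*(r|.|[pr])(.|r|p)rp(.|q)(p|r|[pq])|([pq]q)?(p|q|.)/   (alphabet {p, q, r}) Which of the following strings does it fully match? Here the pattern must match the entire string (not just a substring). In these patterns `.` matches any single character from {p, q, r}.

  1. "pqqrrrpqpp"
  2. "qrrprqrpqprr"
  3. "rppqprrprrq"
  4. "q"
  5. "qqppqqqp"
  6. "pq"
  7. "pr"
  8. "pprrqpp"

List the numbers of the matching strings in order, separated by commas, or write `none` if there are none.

1 → no match
2 → no match
3 → no match
4 → match
5 → no match
6 → no match
7 → no match
8 → no match

4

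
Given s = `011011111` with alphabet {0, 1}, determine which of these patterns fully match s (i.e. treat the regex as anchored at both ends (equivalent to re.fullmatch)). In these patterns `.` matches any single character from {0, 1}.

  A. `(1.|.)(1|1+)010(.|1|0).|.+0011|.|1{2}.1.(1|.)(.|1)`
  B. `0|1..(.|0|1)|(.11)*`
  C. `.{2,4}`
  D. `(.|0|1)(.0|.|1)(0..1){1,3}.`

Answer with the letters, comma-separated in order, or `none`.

A → no match
B → match
C → no match
D → no match

B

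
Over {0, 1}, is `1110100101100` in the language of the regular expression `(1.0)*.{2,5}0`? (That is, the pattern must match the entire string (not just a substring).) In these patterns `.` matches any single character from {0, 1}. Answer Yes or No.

No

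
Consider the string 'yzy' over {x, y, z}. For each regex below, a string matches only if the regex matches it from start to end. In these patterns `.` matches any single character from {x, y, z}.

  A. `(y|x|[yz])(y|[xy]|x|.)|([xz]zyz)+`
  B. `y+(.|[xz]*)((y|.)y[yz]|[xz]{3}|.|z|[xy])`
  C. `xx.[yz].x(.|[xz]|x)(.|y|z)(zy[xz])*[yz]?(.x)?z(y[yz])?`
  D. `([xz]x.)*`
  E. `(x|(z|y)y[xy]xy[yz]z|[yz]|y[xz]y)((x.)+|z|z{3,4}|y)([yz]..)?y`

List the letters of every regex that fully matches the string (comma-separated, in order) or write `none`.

B, E

A → no match
B → match
C → no match — must start with 'xx'
D → no match
E → match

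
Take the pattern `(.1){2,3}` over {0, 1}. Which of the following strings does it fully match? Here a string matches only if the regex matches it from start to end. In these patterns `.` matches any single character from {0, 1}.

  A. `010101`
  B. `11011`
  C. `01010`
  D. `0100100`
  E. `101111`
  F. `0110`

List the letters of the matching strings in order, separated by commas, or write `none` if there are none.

A. `010101` → match
B. `11011` → no match
C. `01010` → no match — must end with `1`
D. `0100100` → no match — must end with `1`
E. `101111` → no match
F. `0110` → no match — must end with `1`

A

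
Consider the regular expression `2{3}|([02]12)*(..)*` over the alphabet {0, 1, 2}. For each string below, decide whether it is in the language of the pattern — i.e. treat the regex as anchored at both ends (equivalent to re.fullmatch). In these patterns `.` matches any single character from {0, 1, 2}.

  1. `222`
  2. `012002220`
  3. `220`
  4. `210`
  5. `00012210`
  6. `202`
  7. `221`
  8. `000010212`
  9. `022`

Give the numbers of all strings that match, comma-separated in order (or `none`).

1. `222` → match
2. `012002220` → match
3. `220` → no match
4. `210` → no match
5. `00012210` → match
6. `202` → no match
7. `221` → no match
8. `000010212` → no match
9. `022` → no match

1, 2, 5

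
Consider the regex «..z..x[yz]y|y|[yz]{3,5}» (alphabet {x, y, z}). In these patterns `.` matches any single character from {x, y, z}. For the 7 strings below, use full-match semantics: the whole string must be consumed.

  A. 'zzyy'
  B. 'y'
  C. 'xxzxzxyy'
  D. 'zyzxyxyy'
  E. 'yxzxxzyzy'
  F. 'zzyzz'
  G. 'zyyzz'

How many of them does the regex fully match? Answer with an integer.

6

A. 'zzyy' → match
B. 'y' → match
C. 'xxzxzxyy' → match
D. 'zyzxyxyy' → match
E. 'yxzxxzyzy' → no match
F. 'zzyzz' → match
G. 'zyyzz' → match
Total matched: 6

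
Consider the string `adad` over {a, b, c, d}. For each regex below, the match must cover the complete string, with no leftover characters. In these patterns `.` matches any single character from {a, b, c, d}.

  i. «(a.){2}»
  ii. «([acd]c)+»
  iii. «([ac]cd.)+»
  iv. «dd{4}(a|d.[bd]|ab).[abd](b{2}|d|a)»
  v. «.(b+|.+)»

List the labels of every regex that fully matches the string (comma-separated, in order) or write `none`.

i, v

i → match
ii → no match — must end with `c`
iii → no match
iv → no match — must start with `dd`
v → match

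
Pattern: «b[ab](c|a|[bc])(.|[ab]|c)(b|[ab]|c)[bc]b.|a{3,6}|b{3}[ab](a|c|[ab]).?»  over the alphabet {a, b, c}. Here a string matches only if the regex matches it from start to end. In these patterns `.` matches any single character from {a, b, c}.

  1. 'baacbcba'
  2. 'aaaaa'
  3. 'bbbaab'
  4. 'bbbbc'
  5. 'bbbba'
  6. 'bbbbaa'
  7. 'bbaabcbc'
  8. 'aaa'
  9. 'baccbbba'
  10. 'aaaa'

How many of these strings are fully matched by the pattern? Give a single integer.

10

1 → match
2 → match
3 → match
4 → match
5 → match
6 → match
7 → match
8 → match
9 → match
10 → match
Total matched: 10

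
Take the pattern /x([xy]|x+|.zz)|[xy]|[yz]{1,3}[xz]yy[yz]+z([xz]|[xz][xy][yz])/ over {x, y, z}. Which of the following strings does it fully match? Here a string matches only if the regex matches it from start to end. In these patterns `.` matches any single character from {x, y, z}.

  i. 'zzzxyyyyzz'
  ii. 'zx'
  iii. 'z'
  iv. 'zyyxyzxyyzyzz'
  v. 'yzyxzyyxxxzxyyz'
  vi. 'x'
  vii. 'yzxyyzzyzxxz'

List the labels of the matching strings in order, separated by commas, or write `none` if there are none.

i → match
ii → no match
iii → no match
iv → no match
v → no match
vi → match
vii → match

i, vi, vii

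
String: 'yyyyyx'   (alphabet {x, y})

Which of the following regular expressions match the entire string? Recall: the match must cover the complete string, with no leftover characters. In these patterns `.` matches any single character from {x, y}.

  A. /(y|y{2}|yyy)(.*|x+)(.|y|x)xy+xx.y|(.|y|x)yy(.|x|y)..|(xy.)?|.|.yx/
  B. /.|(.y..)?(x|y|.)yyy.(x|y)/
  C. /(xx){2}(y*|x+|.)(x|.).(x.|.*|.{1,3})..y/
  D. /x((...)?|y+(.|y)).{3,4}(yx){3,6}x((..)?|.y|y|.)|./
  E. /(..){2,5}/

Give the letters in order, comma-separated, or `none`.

A, B, E

A → match
B → match
C → no match — must start with 'xx'
D → no match
E → match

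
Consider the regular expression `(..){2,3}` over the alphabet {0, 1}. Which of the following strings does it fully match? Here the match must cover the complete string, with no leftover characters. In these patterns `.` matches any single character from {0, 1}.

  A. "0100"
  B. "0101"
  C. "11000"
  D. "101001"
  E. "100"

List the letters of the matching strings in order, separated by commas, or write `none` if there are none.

A, B, D

A → match
B → match
C → no match
D → match
E → no match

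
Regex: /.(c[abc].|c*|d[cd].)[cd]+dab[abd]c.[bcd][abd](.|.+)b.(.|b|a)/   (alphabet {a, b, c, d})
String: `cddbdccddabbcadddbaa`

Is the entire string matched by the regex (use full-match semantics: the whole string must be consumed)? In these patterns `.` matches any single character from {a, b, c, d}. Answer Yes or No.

Yes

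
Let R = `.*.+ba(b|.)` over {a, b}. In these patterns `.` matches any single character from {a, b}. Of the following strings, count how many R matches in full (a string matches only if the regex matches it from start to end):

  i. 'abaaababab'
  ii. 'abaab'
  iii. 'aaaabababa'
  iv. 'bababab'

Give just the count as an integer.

i → match
ii → no match
iii → no match
iv → match
Total matched: 2

2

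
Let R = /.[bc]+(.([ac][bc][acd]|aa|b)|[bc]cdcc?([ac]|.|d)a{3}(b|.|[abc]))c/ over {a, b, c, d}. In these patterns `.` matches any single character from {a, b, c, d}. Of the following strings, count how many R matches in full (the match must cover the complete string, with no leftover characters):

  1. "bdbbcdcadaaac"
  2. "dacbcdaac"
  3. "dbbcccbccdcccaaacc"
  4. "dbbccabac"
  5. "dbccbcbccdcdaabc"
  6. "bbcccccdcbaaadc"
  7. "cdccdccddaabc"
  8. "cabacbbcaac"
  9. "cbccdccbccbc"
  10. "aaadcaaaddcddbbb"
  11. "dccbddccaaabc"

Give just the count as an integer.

1 → no match
2 → no match
3 → match
4 → match
5 → no match
6 → match
7 → no match
8 → no match
9 → no match
10 → no match — must end with "c"
11 → no match
Total matched: 3

3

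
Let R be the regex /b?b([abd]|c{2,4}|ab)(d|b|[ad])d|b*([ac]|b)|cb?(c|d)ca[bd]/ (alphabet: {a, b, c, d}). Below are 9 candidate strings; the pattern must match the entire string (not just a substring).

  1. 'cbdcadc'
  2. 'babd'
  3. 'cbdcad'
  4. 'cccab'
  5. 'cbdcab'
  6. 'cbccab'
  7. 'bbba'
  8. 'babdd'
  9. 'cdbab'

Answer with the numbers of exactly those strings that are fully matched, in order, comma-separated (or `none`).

1 → no match
2 → match
3 → match
4 → match
5 → match
6 → match
7 → match
8 → match
9 → no match

2, 3, 4, 5, 6, 7, 8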